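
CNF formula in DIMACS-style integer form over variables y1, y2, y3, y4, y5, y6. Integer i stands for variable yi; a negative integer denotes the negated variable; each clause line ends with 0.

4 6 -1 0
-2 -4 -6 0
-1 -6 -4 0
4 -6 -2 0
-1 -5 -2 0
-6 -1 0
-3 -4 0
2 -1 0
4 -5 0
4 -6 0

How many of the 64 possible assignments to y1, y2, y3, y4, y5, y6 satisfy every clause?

11

Case analysis on y4 and y6:
  y4=T, y6=T: remaining (y1,y2,y3,y5) ∈ {(F,F,F,F); (F,F,F,T)} — 2.
  y4=T, y6=F: 5 of the 16 assignments to (y1,y2,y3,y5) work.
  y4=F, y6=T: a clause becomes empty — 0.
  y4=F, y6=F: remaining (y1,y2,y3,y5) ∈ {(F,F,F,F); (F,F,T,F); (F,T,F,F); (F,T,T,F)} — 4.
Total: 2 + 5 + 0 + 4 = 11.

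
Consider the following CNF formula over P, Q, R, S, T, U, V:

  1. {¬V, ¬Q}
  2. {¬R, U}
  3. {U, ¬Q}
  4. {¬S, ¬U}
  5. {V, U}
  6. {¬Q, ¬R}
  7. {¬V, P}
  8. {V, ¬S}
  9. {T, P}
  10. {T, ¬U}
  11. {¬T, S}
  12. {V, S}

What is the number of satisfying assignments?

3

Satisfying assignments:
  P=T Q=F R=F S=F T=F U=F V=T
  P=T Q=F R=F S=T T=F U=F V=T
  P=T Q=F R=F S=T T=T U=F V=T
Count: 3.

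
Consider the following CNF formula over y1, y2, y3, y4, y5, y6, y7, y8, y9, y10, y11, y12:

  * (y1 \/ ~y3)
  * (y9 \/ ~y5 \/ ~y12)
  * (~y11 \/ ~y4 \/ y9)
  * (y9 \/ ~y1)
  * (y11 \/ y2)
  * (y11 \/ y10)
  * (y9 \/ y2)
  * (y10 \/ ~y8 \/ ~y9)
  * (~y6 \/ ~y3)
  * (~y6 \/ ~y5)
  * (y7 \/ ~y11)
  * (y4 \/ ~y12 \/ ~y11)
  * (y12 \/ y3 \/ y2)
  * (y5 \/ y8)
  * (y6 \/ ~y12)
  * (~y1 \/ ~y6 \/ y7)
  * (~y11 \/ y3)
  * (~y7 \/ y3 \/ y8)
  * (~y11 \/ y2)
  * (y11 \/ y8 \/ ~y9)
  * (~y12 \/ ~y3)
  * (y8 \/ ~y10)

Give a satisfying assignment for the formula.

y1 = T, y2 = T, y3 = T, y4 = F, y5 = F, y6 = F, y7 = T, y8 = T, y9 = T, y10 = T, y11 = F, y12 = F

Pure literal: y2 appears only positively; assign y2 = True.
Set y1 = True and propagate.
  then y9 is forced to True.
For the remaining variables, y3 = True, y4 = False, y5 = False, y6 = False, y7 = True, y8 = True, y10 = True, y11 = False, y12 = False works.
Every clause has at least one true literal under this assignment.
Check each clause:
  1. (y1 \/ ~y3) — y1 is true.
  2. (~y12 \/ y9 \/ ~y5) — y9 is true.
  3. (~y11 \/ y9 \/ ~y4) — y9 is true.
  4. (~y1 \/ y9) — y9 is true.
  5. (y2 \/ y11) — y2 is true.
  6. (y10 \/ y11) — y10 is true.
  7. (y9 \/ y2) — y9 is true.
  8. (~y9 \/ y10 \/ ~y8) — y10 is true.
  9. (~y3 \/ ~y6) — ~y6 is true.
  10. (~y6 \/ ~y5) — ~y6 is true.
  11. (~y11 \/ y7) — ~y11 is true.
  12. (~y12 \/ y4 \/ ~y11) — ~y12 is true.
  13. (y3 \/ y2 \/ y12) — y2 is true.
  14. (y8 \/ y5) — y8 is true.
  15. (y6 \/ ~y12) — ~y12 is true.
  16. (~y1 \/ y7 \/ ~y6) — ~y6 is true.
  17. (~y11 \/ y3) — y3 is true.
  18. (y8 \/ y3 \/ ~y7) — y8 is true.
  19. (y2 \/ ~y11) — y2 is true.
  20. (~y9 \/ y8 \/ y11) — y8 is true.
  21. (~y3 \/ ~y12) — ~y12 is true.
  22. (~y10 \/ y8) — y8 is true.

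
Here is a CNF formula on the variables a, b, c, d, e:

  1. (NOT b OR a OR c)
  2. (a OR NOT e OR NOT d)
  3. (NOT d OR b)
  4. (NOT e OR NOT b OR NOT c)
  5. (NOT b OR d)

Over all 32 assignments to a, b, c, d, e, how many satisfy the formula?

12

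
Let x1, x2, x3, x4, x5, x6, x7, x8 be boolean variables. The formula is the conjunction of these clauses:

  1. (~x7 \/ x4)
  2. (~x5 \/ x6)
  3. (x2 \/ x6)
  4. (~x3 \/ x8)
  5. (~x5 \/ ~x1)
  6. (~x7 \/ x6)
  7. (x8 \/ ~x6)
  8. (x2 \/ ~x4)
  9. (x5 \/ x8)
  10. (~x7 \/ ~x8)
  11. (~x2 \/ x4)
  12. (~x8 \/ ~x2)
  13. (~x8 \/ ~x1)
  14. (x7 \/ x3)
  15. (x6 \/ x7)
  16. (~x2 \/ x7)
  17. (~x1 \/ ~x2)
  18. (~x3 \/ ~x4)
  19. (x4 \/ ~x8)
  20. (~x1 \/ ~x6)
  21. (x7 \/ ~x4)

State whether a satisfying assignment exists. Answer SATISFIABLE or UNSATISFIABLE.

UNSATISFIABLE

x7 = True:
  propagation gives x4=True, x6=True, x8=True; an empty clause results — contradiction.
x7 = False:
  propagation gives x3=True, x8=True, x2=False, x6=True; an empty clause results — contradiction.
Every branch closes, so no satisfying assignment exists.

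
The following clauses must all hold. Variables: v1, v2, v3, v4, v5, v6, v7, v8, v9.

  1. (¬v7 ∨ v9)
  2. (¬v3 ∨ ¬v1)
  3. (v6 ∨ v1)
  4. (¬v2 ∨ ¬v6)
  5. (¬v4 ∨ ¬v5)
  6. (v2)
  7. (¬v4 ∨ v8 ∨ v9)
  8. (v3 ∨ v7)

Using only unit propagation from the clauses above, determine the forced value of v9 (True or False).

True

(v2) is a unit clause: v2 = True.
In (¬v2 ∨ ¬v6), ¬v2 is now false; ¬v6 must hold, so v6 = False.
(v6 ∨ v1) with v6 = False leaves only v1, so v1 = True.
In (¬v1 ∨ ¬v3), ¬v1 is now false; ¬v3 must hold, so v3 = False.
(v7 ∨ v3): since v3 = False, the clause reduces to (v7). v7 = True.
(v9 ∨ ¬v7): since v7 = True, the clause reduces to (v9). v9 = True.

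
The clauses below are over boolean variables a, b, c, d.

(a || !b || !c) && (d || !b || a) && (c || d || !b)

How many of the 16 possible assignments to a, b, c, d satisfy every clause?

12

Split on b, then a.
  b=1, a=1: remaining (c,d) ∈ {(0,1); (1,0); (1,1)} — 3.
  b=1, a=0: remaining (c,d) ∈ {(0,1)} — 1.
  b=0, a=1: remaining (c,d) ∈ {(0,0); (0,1); (1,0); (1,1)} — 4.
  b=0, a=0: remaining (c,d) ∈ {(0,0); (0,1); (1,0); (1,1)} — 4.
Total: 3 + 1 + 4 + 4 = 12.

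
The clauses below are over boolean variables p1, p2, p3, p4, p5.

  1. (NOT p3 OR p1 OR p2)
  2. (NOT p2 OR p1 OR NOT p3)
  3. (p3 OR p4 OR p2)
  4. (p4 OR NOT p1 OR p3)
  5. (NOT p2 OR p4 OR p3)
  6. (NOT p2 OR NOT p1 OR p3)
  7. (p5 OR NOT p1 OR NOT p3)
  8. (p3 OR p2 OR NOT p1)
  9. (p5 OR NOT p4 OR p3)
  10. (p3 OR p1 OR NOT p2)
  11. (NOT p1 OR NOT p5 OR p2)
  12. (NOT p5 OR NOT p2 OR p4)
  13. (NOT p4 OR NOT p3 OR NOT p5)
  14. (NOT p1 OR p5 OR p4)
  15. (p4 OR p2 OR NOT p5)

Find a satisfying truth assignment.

p1=F, p2=F, p3=F, p4=T, p5=T

Set p1 = False and propagate.
Set p2 = False and propagate.
  then p3 is forced to False.
  then p4 is forced to True.
  then p5 is forced to True.
Every clause has at least one true literal under this assignment.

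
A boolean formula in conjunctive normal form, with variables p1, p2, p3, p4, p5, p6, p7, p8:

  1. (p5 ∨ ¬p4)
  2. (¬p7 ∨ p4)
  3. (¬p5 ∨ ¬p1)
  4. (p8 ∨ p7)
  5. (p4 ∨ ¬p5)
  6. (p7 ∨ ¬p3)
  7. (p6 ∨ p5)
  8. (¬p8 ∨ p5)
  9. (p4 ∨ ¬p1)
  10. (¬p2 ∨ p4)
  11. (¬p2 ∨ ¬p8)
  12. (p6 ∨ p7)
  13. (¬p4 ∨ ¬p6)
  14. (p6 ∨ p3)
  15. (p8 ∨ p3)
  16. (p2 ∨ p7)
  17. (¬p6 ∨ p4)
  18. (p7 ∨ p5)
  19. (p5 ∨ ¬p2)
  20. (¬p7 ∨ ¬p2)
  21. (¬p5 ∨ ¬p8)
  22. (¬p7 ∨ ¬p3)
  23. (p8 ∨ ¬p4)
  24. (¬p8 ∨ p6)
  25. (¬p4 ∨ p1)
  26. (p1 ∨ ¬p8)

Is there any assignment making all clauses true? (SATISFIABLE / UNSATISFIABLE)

UNSATISFIABLE

p4 = True:
  propagation gives p5=True, p1=False; an empty clause results — contradiction.
p4 = False:
  propagation gives p7=False, p8=True, p5=False; an empty clause results — contradiction.
Every branch closes, so no satisfying assignment exists.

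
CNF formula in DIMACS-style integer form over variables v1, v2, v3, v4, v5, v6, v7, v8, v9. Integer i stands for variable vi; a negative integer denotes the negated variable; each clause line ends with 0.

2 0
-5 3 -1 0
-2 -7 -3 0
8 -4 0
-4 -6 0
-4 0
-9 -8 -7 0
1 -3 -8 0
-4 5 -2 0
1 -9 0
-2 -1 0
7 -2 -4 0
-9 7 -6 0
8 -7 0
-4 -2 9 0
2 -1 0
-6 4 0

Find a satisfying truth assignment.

v1=0  v2=1  v3=0  v4=0  v5=0  v6=0  v7=0  v8=1  v9=0

Check each clause:
  1. (v2) — v2 is true.
  2. (!v5 || !v1 || v3) — !v1 is true.
  3. (!v3 || !v2 || !v7) — !v7 is true.
  4. (!v4 || v8) — v8 is true.
  5. (!v6 || !v4) — !v6 is true.
  6. (!v4) — !v4 is true.
  7. (!v8 || !v7 || !v9) — !v7 is true.
  8. (!v8 || !v3 || v1) — !v3 is true.
  9. (v5 || !v4 || !v2) — !v4 is true.
  10. (!v9 || v1) — !v9 is true.
  11. (!v1 || !v2) — !v1 is true.
  12. (v7 || !v2 || !v4) — !v4 is true.
  13. (!v9 || v7 || !v6) — !v6 is true.
  14. (v8 || !v7) — v8 is true.
  15. (!v2 || v9 || !v4) — !v4 is true.
  16. (!v1 || v2) — v2 is true.
  17. (v4 || !v6) — !v6 is true.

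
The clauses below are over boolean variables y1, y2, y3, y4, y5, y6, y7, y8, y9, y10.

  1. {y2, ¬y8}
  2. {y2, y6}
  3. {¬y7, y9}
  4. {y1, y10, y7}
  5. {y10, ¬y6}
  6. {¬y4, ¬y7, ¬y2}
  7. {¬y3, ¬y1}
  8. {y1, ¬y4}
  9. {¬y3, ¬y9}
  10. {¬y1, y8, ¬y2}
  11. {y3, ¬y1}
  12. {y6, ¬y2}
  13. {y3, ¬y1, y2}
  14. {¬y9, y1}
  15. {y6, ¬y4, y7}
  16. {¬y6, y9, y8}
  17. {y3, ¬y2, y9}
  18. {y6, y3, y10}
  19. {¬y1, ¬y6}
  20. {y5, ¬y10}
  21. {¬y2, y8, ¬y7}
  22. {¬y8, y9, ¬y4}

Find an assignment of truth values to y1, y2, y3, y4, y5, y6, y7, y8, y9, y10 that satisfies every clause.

y1=0, y2=1, y3=1, y4=0, y5=1, y6=1, y7=0, y8=1, y9=0, y10=1

Pure literal: y4 appears only negated; assign y4 = False.
Pure literal: y5 appears only positively; assign y5 = True.
Set y1 = False and propagate.
  then y9 is forced to False.
  then y7 is forced to False.
  then y10 is forced to True.
Set y2 = True and propagate.
  then y6 is forced to True.
  then y8 is forced to True.
  then y3 is forced to True.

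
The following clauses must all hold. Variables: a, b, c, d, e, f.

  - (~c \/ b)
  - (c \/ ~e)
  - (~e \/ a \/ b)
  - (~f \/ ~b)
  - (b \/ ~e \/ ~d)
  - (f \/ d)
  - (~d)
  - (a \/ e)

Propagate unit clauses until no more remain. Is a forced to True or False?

True

Unit clause (~d) sets d = False.
(d \/ f) with d = False leaves only f, so f = True.
In (~f \/ ~b), ~f is now false; ~b must hold, so b = False.
(b \/ ~c): since b = False, the clause reduces to (~c). c = False.
(c \/ ~e) with c = False leaves only ~e, so e = False.
In (a \/ e), e is now false; a must hold, so a = True.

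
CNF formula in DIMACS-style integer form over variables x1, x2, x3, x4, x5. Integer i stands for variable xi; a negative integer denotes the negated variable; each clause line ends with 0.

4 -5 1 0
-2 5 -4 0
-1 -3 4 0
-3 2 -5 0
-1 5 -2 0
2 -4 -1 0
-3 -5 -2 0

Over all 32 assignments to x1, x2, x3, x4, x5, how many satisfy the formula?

Case analysis on x2 and x5:
  x2=T, x5=T: remaining (x1,x3,x4) ∈ {(F,F,T); (T,F,F); (T,F,T)} — 3.
  x2=T, x5=F: remaining (x1,x3,x4) ∈ {(F,F,F); (F,T,F)} — 2.
  x2=F, x5=T: remaining (x1,x3,x4) ∈ {(F,F,T); (T,F,F)} — 2.
  x2=F, x5=F: 5 of the 8 assignments to (x1,x3,x4) work.
Total: 3 + 2 + 2 + 5 = 12.

12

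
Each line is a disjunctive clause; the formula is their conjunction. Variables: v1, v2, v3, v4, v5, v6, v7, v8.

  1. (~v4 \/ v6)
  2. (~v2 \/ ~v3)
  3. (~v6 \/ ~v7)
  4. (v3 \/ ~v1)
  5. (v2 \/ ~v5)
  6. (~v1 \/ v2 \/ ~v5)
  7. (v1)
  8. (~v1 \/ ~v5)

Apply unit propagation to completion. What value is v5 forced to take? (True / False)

False

Unit clause (v1) sets v1 = True.
From (v3 \/ ~v1) and v1 = True: v3 = True.
(~v2 \/ ~v3) with v3 = True leaves only ~v2, so v2 = False.
(~v5 \/ v2) with v2 = False leaves only ~v5, so v5 = False.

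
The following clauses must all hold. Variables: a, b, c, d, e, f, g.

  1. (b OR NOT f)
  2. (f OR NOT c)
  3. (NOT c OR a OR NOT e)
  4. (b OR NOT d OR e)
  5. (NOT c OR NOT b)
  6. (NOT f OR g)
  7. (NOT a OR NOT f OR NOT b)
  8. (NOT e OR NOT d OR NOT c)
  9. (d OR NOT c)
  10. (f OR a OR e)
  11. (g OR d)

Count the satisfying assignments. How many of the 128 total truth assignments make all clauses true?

20

Case analysis on c and f:
  c=1, f=1: a clause becomes empty — 0.
  c=1, f=0: a clause becomes empty — 0.
  c=0, f=1: remaining (a,b,d,e,g) ∈ {(0,1,0,0,1); (0,1,0,1,1); (0,1,1,0,1); (0,1,1,1,1)} — 4.
  c=0, f=0: 16 of the 32 assignments to (a,b,d,e,g) work.
Total: 0 + 0 + 4 + 16 = 20.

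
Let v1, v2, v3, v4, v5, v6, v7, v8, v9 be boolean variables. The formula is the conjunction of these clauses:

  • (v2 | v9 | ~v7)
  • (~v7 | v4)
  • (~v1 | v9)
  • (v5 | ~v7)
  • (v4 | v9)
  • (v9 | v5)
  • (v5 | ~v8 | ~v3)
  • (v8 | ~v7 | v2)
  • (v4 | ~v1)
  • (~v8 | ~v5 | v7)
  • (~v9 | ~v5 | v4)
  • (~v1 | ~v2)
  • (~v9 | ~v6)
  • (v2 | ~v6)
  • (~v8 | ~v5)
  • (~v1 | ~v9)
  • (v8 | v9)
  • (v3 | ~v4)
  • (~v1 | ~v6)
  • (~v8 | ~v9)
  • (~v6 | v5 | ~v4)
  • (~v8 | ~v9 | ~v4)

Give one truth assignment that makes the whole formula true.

Pure literal: v1 appears only negated; assign v1 = False.
v6 occurs only negated in the remaining clauses — set v6 = False.
Try v2 = True.
Try v3 = True.
Set v4 = False and propagate.
  then v7 is forced to False.
  then v9 is forced to True.
  then v5 is forced to False.
  then v8 is forced to False.

v1=False, v2=True, v3=True, v4=False, v5=False, v6=False, v7=False, v8=False, v9=True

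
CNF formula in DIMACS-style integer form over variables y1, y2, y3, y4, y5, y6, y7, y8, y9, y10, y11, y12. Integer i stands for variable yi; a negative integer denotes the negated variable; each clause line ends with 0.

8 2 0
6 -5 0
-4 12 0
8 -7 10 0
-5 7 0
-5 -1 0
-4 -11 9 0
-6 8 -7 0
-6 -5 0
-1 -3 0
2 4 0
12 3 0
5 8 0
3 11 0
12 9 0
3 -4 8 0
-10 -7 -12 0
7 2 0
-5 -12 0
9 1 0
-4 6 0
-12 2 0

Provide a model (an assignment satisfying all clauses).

Pure literal: y2 appears only positively; assign y2 = True.
y8 occurs only positively in the remaining clauses — set y8 = True.
Try y1 = False.
  then y9 is forced to True.
The remaining clauses are satisfied by y3 = True, y4 = False, y5 = False, y6 = True, y7 = False, y10 = False, y11 = False, y12 = True.
Every clause has at least one true literal under this assignment.

y1=F  y2=T  y3=T  y4=F  y5=F  y6=T  y7=F  y8=T  y9=T  y10=F  y11=F  y12=T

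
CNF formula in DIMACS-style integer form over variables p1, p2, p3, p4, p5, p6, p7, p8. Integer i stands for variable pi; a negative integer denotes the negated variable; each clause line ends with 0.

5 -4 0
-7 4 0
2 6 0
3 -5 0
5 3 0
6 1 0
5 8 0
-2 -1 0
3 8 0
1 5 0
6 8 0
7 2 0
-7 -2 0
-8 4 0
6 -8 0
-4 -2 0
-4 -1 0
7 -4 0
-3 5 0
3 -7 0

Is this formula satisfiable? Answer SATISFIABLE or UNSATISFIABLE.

p6 occurs only positively in the remaining clauses — set p6 = True.
Try p1 = False.
  then p5 is forced to True.
  then p3 is forced to True.
Try p2 = False.
  then p7 is forced to True.
  then p4 is forced to True.
p8 is now unconstrained; take p8 = True.
Every clause has at least one true literal under this assignment.
So p1=0, p2=0, p3=1, p4=1, p5=1, p6=1, p7=1, p8=1 is a satisfying assignment.

SATISFIABLE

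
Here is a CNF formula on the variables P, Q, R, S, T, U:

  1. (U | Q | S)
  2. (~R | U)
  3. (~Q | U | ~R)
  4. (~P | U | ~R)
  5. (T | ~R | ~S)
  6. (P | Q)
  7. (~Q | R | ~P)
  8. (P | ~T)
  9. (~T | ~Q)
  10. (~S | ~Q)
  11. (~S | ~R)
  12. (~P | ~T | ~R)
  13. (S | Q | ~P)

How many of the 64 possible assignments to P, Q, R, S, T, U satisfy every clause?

Case analysis on Q and R:
  Q=T, R=T: remaining (P,S,T,U) ∈ {(F,F,F,T); (T,F,F,T)} — 2.
  Q=T, R=F: remaining (P,S,T,U) ∈ {(F,F,F,F); (F,F,F,T)} — 2.
  Q=F, R=T: a clause becomes empty — 0.
  Q=F, R=F: remaining (P,S,T,U) ∈ {(T,T,F,F); (T,T,F,T); (T,T,T,F); (T,T,T,T)} — 4.
Total: 2 + 2 + 0 + 4 = 8.

8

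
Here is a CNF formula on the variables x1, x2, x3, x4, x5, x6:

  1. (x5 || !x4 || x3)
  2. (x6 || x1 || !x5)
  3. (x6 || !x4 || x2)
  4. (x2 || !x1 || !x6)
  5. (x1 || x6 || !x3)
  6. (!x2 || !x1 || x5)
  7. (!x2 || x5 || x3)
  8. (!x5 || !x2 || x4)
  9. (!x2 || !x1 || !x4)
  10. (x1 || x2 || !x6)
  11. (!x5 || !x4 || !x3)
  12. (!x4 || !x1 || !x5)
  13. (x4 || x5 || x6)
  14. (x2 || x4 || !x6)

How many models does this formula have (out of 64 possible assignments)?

The models are:
  x1=F x2=T x3=F x4=T x5=T x6=T
  x1=F x2=T x3=T x4=F x5=F x6=T
  x1=F x2=T x3=T x4=T x5=F x6=T
  x1=T x2=F x3=F x4=F x5=T x6=F
  x1=T x2=F x3=T x4=F x5=T x6=F
Count: 5.

5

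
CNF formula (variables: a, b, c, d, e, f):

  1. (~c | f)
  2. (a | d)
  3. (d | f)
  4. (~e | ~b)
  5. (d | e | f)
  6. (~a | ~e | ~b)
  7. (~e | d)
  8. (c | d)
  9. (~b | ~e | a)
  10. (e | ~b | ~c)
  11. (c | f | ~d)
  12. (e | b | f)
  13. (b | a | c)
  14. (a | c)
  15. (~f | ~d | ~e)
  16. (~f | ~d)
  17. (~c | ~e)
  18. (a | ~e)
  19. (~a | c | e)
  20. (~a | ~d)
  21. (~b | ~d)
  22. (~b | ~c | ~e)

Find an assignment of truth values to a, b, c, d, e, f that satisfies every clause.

a=T  b=F  c=T  d=F  e=F  f=T

Check each clause:
  1. (~c | f) — f is true.
  2. (a | d) — a is true.
  3. (f | d) — f is true.
  4. (~b | ~e) — ~e is true.
  5. (f | d | e) — f is true.
  6. (~a | ~e | ~b) — ~e is true.
  7. (d | ~e) — ~e is true.
  8. (d | c) — c is true.
  9. (a | ~b | ~e) — a is true.
  10. (~c | ~b | e) — ~b is true.
  11. (~d | c | f) — c is true.
  12. (f | b | e) — f is true.
  13. (a | c | b) — a is true.
  14. (a | c) — a is true.
  15. (~d | ~e | ~f) — ~e is true.
  16. (~d | ~f) — ~d is true.
  17. (~c | ~e) — ~e is true.
  18. (a | ~e) — a is true.
  19. (e | c | ~a) — c is true.
  20. (~d | ~a) — ~d is true.
  21. (~d | ~b) — ~d is true.
  22. (~b | ~c | ~e) — ~e is true.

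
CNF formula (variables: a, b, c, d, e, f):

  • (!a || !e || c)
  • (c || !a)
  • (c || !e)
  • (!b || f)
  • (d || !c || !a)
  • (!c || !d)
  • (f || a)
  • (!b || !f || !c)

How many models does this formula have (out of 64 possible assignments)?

Satisfying assignments:
  a=F b=F c=F d=F e=F f=T
  a=F b=F c=F d=T e=F f=T
  a=F b=F c=T d=F e=F f=T
  a=F b=F c=T d=F e=T f=T
  a=F b=T c=F d=F e=F f=T
  a=F b=T c=F d=T e=F f=T
Count: 6.

6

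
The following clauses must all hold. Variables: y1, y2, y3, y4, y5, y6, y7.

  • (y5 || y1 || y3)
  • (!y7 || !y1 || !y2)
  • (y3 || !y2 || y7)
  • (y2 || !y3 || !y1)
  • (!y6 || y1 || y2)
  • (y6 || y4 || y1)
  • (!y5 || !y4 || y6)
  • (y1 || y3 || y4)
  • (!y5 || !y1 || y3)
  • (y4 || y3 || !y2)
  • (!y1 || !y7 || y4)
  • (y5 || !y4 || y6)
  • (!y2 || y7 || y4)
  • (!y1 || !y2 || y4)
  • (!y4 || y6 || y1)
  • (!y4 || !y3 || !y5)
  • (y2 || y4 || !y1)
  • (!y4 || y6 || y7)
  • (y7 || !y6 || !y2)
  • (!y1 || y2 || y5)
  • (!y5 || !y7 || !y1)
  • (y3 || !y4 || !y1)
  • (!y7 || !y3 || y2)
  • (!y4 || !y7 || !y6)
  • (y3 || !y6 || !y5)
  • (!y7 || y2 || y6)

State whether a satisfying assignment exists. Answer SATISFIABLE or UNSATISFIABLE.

SATISFIABLE

Try y1 = False.
Set y2 = True and propagate.
Try y3 = True.
For the remaining variables, y4 = False, y5 = False, y6 = True, y7 = True works.
So y1=F, y2=T, y3=T, y4=F, y5=F, y6=T, y7=T is a satisfying assignment.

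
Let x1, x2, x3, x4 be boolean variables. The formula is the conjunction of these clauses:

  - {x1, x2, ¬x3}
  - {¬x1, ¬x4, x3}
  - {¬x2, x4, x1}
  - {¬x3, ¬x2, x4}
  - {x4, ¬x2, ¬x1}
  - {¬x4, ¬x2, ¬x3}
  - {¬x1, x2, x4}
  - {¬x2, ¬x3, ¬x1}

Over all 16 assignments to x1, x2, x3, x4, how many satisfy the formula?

4

Satisfying assignments:
  x1=F x2=F x3=F x4=F
  x1=F x2=F x3=F x4=T
  x1=F x2=T x3=F x4=T
  x1=T x2=F x3=T x4=T
Count: 4.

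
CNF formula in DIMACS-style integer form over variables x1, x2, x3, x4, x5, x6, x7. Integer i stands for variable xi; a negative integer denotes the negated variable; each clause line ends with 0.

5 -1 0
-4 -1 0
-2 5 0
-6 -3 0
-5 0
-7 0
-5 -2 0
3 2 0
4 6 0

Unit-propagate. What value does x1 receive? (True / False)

(!x5) stands alone — x5 = False.
(x5 || !x1): since x5 = False, the clause reduces to (!x1). x1 = False.

False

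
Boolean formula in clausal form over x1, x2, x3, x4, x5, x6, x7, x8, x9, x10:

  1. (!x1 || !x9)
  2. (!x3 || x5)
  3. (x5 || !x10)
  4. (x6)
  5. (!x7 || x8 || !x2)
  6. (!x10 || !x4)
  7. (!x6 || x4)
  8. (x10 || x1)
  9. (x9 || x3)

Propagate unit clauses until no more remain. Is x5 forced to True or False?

True

(x6) stands alone — x6 = True.
In (x4 || !x6), !x6 is now false; x4 must hold, so x4 = True.
(!x4 || !x10): since x4 = True, the clause reduces to (!x10). x10 = False.
(x1 || x10) with x10 = False leaves only x1, so x1 = True.
From (!x9 || !x1) and x1 = True: x9 = False.
(x9 || x3) with x9 = False leaves only x3, so x3 = True.
From (!x3 || x5) and x3 = True: x5 = True.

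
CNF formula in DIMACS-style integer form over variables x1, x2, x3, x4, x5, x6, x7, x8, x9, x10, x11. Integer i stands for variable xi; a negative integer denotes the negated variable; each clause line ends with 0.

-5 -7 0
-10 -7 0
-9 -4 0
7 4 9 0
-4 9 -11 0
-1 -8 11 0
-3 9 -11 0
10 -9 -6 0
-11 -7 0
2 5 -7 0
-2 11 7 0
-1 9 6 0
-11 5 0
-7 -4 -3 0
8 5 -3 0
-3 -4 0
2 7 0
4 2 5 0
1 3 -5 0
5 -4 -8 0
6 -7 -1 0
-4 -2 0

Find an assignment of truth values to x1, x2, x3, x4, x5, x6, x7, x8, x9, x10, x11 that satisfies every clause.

x1=0, x2=1, x3=0, x4=0, x5=0, x6=0, x7=1, x8=1, x9=0, x10=0, x11=0

Check each clause:
  1. {¬x5, ¬x7} — ¬x5 is true.
  2. {¬x7, ¬x10} — ¬x10 is true.
  3. {¬x9, ¬x4} — ¬x4 is true.
  4. {x4, x7, x9} — x7 is true.
  5. {x9, ¬x11, ¬x4} — ¬x4 is true.
  6. {¬x8, x11, ¬x1} — ¬x1 is true.
  7. {¬x3, x9, ¬x11} — ¬x11 is true.
  8. {x10, ¬x9, ¬x6} — ¬x6 is true.
  9. {¬x11, ¬x7} — ¬x11 is true.
  10. {x5, ¬x7, x2} — x2 is true.
  11. {¬x2, x11, x7} — x7 is true.
  12. {¬x1, x9, x6} — ¬x1 is true.
  13. {x5, ¬x11} — ¬x11 is true.
  14. {¬x3, ¬x4, ¬x7} — ¬x4 is true.
  15. {¬x3, x5, x8} — x8 is true.
  16. {¬x4, ¬x3} — ¬x4 is true.
  17. {x2, x7} — x2 is true.
  18. {x2, x4, x5} — x2 is true.
  19. {x3, ¬x5, x1} — ¬x5 is true.
  20. {x5, ¬x4, ¬x8} — ¬x4 is true.
  21. {¬x7, ¬x1, x6} — ¬x1 is true.
  22. {¬x4, ¬x2} — ¬x4 is true.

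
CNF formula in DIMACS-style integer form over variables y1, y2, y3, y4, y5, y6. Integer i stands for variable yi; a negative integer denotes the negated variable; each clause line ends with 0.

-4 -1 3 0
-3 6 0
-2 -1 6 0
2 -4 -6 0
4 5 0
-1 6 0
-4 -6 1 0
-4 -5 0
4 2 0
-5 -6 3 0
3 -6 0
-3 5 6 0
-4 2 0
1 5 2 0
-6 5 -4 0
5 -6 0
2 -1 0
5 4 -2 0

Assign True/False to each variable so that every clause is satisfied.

y1=False, y2=True, y3=True, y4=False, y5=True, y6=True

Check each clause:
  1. (y3 ∨ ¬y1 ∨ ¬y4) — y3 is true.
  2. (y6 ∨ ¬y3) — y6 is true.
  3. (y6 ∨ ¬y1 ∨ ¬y2) — ¬y1 is true.
  4. (¬y6 ∨ ¬y4 ∨ y2) — y2 is true.
  5. (y5 ∨ y4) — y5 is true.
  6. (¬y1 ∨ y6) — ¬y1 is true.
  7. (y1 ∨ ¬y4 ∨ ¬y6) — ¬y4 is true.
  8. (¬y4 ∨ ¬y5) — ¬y4 is true.
  9. (y4 ∨ y2) — y2 is true.
  10. (¬y6 ∨ ¬y5 ∨ y3) — y3 is true.
  11. (y3 ∨ ¬y6) — y3 is true.
  12. (y6 ∨ y5 ∨ ¬y3) — y5 is true.
  13. (y2 ∨ ¬y4) — y2 is true.
  14. (y1 ∨ y2 ∨ y5) — y2 is true.
  15. (y5 ∨ ¬y4 ∨ ¬y6) — ¬y4 is true.
  16. (y5 ∨ ¬y6) — y5 is true.
  17. (¬y1 ∨ y2) — y2 is true.
  18. (y4 ∨ ¬y2 ∨ y5) — y5 is true.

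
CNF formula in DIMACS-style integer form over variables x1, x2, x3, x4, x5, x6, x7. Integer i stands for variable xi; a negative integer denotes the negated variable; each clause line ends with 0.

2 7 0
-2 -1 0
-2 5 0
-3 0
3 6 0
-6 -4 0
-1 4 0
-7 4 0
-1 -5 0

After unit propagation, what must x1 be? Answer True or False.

False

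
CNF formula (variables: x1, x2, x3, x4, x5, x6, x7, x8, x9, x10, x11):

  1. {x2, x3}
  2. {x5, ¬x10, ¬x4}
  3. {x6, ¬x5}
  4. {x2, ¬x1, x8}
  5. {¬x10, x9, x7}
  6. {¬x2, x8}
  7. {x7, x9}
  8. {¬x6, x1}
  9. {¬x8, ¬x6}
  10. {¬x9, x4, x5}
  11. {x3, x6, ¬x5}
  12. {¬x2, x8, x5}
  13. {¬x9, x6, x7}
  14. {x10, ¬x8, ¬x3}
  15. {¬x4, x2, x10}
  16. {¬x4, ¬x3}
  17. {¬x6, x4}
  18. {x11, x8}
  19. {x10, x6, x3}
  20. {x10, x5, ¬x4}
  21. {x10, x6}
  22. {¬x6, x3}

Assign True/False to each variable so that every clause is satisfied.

x1=False, x2=True, x3=False, x4=False, x5=False, x6=False, x7=True, x8=True, x9=False, x10=True, x11=True

Pure literal: x7 appears only positively; assign x7 = True.
Pure literal: x11 appears only positively; assign x11 = True.
Set x1 = False and propagate.
  then x6 is forced to False.
  then x5 is forced to False.
  then x10 is forced to True.
  then x4 is forced to False.
  then x9 is forced to False.
Try x2 = True.
  then x8 is forced to True.
x3 is now unconstrained; take x3 = False.
Every clause has at least one true literal under this assignment.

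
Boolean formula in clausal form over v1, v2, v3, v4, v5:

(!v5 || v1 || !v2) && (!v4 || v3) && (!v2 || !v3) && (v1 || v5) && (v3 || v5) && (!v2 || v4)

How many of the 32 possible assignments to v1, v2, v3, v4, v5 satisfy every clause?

Split on v2, then v3.
  v2=1, v3=1: a clause becomes empty — 0.
  v2=1, v3=0: a clause becomes empty — 0.
  v2=0, v3=1: v4 free; 3 ways for (v1,v5) × 2^1 = 6.
  v2=0, v3=0: remaining (v1,v4,v5) ∈ {(0,0,1); (1,0,1)} — 2.
Total: 0 + 0 + 6 + 2 = 8.

8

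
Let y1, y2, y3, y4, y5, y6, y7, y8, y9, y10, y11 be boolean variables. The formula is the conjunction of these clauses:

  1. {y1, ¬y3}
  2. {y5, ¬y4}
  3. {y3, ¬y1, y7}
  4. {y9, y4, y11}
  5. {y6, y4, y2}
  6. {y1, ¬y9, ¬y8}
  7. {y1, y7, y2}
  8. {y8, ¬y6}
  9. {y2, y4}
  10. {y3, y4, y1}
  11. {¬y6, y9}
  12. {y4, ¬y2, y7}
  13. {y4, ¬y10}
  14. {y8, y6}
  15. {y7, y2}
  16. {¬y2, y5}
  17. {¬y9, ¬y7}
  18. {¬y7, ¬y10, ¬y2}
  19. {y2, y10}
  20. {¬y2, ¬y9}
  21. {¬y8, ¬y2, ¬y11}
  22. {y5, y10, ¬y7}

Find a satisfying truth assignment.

y5 occurs only positively in the remaining clauses — set y5 = True.
Try y1 = False.
  then y3 is forced to False.
  then y4 is forced to True.
For the remaining variables, y2 = False, y6 = False, y7 = True, y8 = True, y9 = False, y10 = True, y11 = False works.

y1 = F, y2 = F, y3 = F, y4 = T, y5 = T, y6 = F, y7 = T, y8 = T, y9 = F, y10 = T, y11 = F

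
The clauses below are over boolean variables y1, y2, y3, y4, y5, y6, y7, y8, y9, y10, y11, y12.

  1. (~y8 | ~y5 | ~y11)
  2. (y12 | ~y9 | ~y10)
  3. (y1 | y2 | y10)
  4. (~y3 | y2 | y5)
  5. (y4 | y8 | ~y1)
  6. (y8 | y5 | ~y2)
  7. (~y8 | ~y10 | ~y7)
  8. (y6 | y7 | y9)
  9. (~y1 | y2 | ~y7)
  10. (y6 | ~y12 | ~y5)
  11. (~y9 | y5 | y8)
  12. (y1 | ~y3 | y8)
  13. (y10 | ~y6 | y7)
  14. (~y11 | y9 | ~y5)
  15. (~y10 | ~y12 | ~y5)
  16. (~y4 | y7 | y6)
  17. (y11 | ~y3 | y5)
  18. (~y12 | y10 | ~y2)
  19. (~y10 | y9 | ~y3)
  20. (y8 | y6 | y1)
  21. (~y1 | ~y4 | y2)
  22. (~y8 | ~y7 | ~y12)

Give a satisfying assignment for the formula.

y1=F  y2=T  y3=F  y4=F  y5=T  y6=F  y7=F  y8=T  y9=T  y10=F  y11=F  y12=F

Pure literal: y3 appears only negated; assign y3 = False.
Set y1 = False and propagate.
Set y2 = True and propagate.
For the remaining variables, y4 = False, y5 = True, y6 = False, y7 = False, y8 = True, y9 = True, y10 = False, y11 = False, y12 = False works.
Check each clause:
  1. (~y8 | ~y11 | ~y5) — ~y11 is true.
  2. (~y9 | ~y10 | y12) — ~y10 is true.
  3. (y1 | y2 | y10) — y2 is true.
  4. (y5 | y2 | ~y3) — ~y3 is true.
  5. (y4 | ~y1 | y8) — y8 is true.
  6. (~y2 | y5 | y8) — y8 is true.
  7. (~y8 | ~y7 | ~y10) — ~y7 is true.
  8. (y9 | y6 | y7) — y9 is true.
  9. (y2 | ~y7 | ~y1) — ~y7 is true.
  10. (~y5 | y6 | ~y12) — ~y12 is true.
  11. (y8 | ~y9 | y5) — y8 is true.
  12. (y1 | ~y3 | y8) — y8 is true.
  13. (y7 | ~y6 | y10) — ~y6 is true.
  14. (~y5 | ~y11 | y9) — y9 is true.
  15. (~y10 | ~y12 | ~y5) — ~y12 is true.
  16. (y6 | ~y4 | y7) — ~y4 is true.
  17. (~y3 | y11 | y5) — ~y3 is true.
  18. (y10 | ~y12 | ~y2) — ~y12 is true.
  19. (~y3 | y9 | ~y10) — y9 is true.
  20. (y1 | y8 | y6) — y8 is true.
  21. (~y1 | ~y4 | y2) — y2 is true.
  22. (~y12 | ~y7 | ~y8) — ~y7 is true.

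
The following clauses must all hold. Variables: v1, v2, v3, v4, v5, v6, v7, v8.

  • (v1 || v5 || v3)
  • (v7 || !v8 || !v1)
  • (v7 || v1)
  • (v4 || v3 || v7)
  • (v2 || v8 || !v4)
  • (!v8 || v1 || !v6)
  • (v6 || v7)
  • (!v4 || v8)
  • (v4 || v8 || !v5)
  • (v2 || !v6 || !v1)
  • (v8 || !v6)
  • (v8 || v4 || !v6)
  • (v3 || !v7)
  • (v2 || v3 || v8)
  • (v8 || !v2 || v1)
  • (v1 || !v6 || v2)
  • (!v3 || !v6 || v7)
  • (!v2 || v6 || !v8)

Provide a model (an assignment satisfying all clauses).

v1 = F, v2 = F, v3 = T, v4 = T, v5 = F, v6 = F, v7 = T, v8 = T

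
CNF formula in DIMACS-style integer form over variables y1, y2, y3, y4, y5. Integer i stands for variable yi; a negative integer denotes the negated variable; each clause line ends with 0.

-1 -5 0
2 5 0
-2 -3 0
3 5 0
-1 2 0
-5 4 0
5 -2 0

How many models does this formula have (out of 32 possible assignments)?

3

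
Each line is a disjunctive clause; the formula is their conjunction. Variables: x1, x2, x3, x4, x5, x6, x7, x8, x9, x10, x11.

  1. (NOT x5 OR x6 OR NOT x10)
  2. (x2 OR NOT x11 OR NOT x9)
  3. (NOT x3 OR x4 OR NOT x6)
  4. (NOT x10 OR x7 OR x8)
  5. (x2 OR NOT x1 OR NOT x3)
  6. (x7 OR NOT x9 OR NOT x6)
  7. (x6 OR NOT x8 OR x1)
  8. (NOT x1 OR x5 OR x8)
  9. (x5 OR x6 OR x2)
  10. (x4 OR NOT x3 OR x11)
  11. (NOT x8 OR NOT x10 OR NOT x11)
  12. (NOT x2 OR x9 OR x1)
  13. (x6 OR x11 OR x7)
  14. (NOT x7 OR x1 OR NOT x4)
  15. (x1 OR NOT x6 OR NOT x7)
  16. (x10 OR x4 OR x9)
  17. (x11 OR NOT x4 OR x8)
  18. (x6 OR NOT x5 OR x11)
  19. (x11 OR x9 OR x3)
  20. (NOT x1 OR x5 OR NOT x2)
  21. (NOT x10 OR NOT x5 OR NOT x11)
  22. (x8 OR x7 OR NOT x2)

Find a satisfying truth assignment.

x1 = 0, x2 = 0, x3 = 1, x4 = 1, x5 = 1, x6 = 1, x7 = 0, x8 = 1, x9 = 0, x10 = 0, x11 = 1

Check each clause:
  1. (NOT x5 OR x6 OR NOT x10) — x6 is true.
  2. (x2 OR NOT x9 OR NOT x11) — NOT x9 is true.
  3. (NOT x6 OR x4 OR NOT x3) — x4 is true.
  4. (NOT x10 OR x7 OR x8) — x8 is true.
  5. (NOT x1 OR NOT x3 OR x2) — NOT x1 is true.
  6. (x7 OR NOT x9 OR NOT x6) — NOT x9 is true.
  7. (x6 OR NOT x8 OR x1) — x6 is true.
  8. (x8 OR x5 OR NOT x1) — x8 is true.
  9. (x6 OR x2 OR x5) — x5 is true.
  10. (x4 OR NOT x3 OR x11) — x11 is true.
  11. (NOT x8 OR NOT x11 OR NOT x10) — NOT x10 is true.
  12. (x9 OR NOT x2 OR x1) — NOT x2 is true.
  13. (x11 OR x6 OR x7) — x11 is true.
  14. (NOT x7 OR NOT x4 OR x1) — NOT x7 is true.
  15. (NOT x7 OR x1 OR NOT x6) — NOT x7 is true.
  16. (x4 OR x10 OR x9) — x4 is true.
  17. (x11 OR x8 OR NOT x4) — x8 is true.
  18. (x11 OR x6 OR NOT x5) — x11 is true.
  19. (x3 OR x11 OR x9) — x3 is true.
  20. (x5 OR NOT x1 OR NOT x2) — x5 is true.
  21. (NOT x10 OR NOT x11 OR NOT x5) — NOT x10 is true.
  22. (x7 OR x8 OR NOT x2) — x8 is true.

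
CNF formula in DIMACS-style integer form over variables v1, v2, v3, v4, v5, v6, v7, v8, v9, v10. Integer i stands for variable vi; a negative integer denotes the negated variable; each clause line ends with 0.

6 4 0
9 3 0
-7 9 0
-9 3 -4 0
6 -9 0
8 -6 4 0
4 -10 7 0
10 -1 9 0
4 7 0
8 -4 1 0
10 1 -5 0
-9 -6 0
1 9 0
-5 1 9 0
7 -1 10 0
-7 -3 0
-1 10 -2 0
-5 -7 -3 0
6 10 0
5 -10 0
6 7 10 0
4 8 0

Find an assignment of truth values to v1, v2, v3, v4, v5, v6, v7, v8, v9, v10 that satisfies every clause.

Pure literal: v2 appears only negated; assign v2 = False.
Try v1 = True.
Set v3 = True and propagate.
  then v7 is forced to False.
  then v4 is forced to True.
  then v10 is forced to True.
  then v5 is forced to True.
The remaining clauses are satisfied by v6 = True, v8 = False, v9 = False.

v1=True, v2=False, v3=True, v4=True, v5=True, v6=True, v7=False, v8=False, v9=False, v10=True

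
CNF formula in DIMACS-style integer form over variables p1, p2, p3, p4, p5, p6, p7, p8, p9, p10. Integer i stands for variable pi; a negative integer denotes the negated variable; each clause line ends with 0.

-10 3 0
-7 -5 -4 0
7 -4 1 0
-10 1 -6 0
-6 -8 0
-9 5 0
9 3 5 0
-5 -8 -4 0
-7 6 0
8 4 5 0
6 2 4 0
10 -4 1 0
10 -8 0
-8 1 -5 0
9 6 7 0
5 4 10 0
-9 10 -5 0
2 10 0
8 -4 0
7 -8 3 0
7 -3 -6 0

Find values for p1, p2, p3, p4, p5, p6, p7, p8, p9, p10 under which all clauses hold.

p2 occurs only positively in the remaining clauses — set p2 = True.
Set p1 = False and propagate.
Branch on p3: take p3 = False.
  then p10 is forced to False.
  then p4 is forced to False.
  then p8 is forced to False.
  then p5 is forced to True.
  then p9 is forced to False.
Set p6 = True and propagate.
p7 is now unconstrained; take p7 = False.
Every clause has at least one true literal under this assignment.

p1=F, p2=T, p3=F, p4=F, p5=T, p6=T, p7=F, p8=F, p9=F, p10=F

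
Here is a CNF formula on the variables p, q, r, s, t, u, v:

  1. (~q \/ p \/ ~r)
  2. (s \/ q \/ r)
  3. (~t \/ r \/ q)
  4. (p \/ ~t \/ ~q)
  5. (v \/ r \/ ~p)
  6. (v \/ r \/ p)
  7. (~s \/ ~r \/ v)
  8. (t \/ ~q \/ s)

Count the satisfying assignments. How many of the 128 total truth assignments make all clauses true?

Case analysis on r and q:
  r=T, q=T: u free; 4 ways for (p,s,t,v) × 2^1 = 8.
  r=T, q=F: p, t, u free; 3 ways for (s,v) × 2^3 = 24.
  r=F, q=T: u free; 4 ways for (p,s,t,v) × 2^1 = 8.
  r=F, q=F: remaining (p,s,t,u,v) ∈ {(F,T,F,F,T); (F,T,F,T,T); (T,T,F,F,T); (T,T,F,T,T)} — 4.
Total: 8 + 24 + 8 + 4 = 44.

44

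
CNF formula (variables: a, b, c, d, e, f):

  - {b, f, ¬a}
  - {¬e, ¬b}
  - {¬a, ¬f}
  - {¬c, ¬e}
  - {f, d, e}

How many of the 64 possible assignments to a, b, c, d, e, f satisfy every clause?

18

Split on e, then f.
  e=T, f=T: remaining (a,b,c,d) ∈ {(F,F,F,F); (F,F,F,T)} — 2.
  e=T, f=F: remaining (a,b,c,d) ∈ {(F,F,F,F); (F,F,F,T)} — 2.
  e=F, f=T: forces a=F; b, c, d free → 2^3 = 8.
  e=F, f=F: c free; 3 ways for (a,b,d) × 2^1 = 6.
Total: 2 + 2 + 8 + 6 = 18.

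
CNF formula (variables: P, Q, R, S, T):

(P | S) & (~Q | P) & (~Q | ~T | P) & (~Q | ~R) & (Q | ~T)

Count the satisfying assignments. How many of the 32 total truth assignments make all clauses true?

10

Case analysis on Q and P:
  Q=1, P=1: remaining (R,S,T) ∈ {(0,0,0); (0,0,1); (0,1,0); (0,1,1)} — 4.
  Q=1, P=0: a clause becomes empty — 0.
  Q=0, P=1: remaining (R,S,T) ∈ {(0,0,0); (0,1,0); (1,0,0); (1,1,0)} — 4.
  Q=0, P=0: remaining (R,S,T) ∈ {(0,1,0); (1,1,0)} — 2.
Total: 4 + 0 + 4 + 2 = 10.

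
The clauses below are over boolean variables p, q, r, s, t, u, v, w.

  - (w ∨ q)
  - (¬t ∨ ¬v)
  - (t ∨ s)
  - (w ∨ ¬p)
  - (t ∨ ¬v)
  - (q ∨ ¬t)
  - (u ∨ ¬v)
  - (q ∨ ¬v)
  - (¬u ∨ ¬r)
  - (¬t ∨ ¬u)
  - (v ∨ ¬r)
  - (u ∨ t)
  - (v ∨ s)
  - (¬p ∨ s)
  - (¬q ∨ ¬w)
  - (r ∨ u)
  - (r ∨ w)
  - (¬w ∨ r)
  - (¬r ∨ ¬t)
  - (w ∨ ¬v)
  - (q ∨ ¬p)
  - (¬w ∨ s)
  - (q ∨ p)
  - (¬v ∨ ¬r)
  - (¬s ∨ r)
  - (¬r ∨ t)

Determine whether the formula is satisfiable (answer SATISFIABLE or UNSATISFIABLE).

UNSATISFIABLE

r = True:
  propagation gives u=False, v=False; an empty clause results — contradiction.
r = False:
  propagation gives u=True, t=False, s=True; an empty clause results — contradiction.
Every branch closes, so no satisfying assignment exists.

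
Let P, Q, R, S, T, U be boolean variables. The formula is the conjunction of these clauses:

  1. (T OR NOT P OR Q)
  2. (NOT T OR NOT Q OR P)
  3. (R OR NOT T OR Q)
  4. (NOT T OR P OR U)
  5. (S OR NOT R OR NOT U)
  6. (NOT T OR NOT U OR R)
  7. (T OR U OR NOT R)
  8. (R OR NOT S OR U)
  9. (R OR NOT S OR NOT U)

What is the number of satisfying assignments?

17

Split on R, then T.
  R=T, T=T: 7 of the 16 assignments to (P,Q,S,U) work.
  R=T, T=F: remaining (P,Q,S,U) ∈ {(F,F,T,T); (F,T,T,T); (T,T,T,T)} — 3.
  R=F, T=T: remaining (P,Q,S,U) ∈ {(T,T,F,F)} — 1.
  R=F, T=F: U free; 3 ways for (P,Q,S) × 2^1 = 6.
Total: 7 + 3 + 1 + 6 = 17.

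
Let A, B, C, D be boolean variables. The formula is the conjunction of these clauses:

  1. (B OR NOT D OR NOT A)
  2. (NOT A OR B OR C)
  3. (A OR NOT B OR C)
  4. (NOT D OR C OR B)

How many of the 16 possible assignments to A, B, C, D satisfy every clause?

Case analysis on B and A:
  B=1, A=1: remaining (C,D) ∈ {(0,0); (0,1); (1,0); (1,1)} — 4.
  B=1, A=0: remaining (C,D) ∈ {(1,0); (1,1)} — 2.
  B=0, A=1: remaining (C,D) ∈ {(1,0)} — 1.
  B=0, A=0: remaining (C,D) ∈ {(0,0); (1,0); (1,1)} — 3.
Total: 4 + 2 + 1 + 3 = 10.

10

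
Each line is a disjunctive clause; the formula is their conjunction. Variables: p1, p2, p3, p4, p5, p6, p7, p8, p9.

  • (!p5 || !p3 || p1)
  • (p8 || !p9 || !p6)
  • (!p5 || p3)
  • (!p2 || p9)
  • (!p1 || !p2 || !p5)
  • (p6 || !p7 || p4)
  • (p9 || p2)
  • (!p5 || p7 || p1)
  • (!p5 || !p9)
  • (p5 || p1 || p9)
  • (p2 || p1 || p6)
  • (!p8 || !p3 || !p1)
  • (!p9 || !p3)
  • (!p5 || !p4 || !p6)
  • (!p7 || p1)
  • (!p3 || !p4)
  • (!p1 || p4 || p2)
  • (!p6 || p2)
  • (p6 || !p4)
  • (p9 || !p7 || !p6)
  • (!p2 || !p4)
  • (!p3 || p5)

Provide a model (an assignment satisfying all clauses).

Branch on p1: take p1 = False.
  then p7 is forced to False.
  then p5 is forced to False.
  then p9 is forced to True.
  then p3 is forced to False.
Set p2 = True and propagate.
  then p4 is forced to False.
Branch on p6: take p6 = True.
  then p8 is forced to True.
Check each clause:
  1. (p1 || !p5 || !p3) — !p5 is true.
  2. (!p6 || !p9 || p8) — p8 is true.
  3. (p3 || !p5) — !p5 is true.
  4. (!p2 || p9) — p9 is true.
  5. (!p2 || !p1 || !p5) — !p5 is true.
  6. (p6 || !p7 || p4) — !p7 is true.
  7. (p2 || p9) — p9 is true.
  8. (p1 || p7 || !p5) — !p5 is true.
  9. (!p9 || !p5) — !p5 is true.
  10. (p9 || p1 || p5) — p9 is true.
  11. (p6 || p2 || p1) — p2 is true.
  12. (!p8 || !p3 || !p1) — !p3 is true.
  13. (!p9 || !p3) — !p3 is true.
  14. (!p5 || !p6 || !p4) — !p5 is true.
  15. (!p7 || p1) — !p7 is true.
  16. (!p4 || !p3) — !p4 is true.
  17. (p4 || !p1 || p2) — p2 is true.
  18. (p2 || !p6) — p2 is true.
  19. (p6 || !p4) — !p4 is true.
  20. (p9 || !p6 || !p7) — !p7 is true.
  21. (!p2 || !p4) — !p4 is true.
  22. (p5 || !p3) — !p3 is true.

p1=F  p2=T  p3=F  p4=F  p5=F  p6=T  p7=F  p8=T  p9=T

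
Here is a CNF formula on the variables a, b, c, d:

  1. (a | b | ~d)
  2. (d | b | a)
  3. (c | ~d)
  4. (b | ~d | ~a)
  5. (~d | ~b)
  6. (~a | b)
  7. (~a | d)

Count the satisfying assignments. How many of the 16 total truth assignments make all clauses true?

2

The models are:
  a=0 b=1 c=0 d=0
  a=0 b=1 c=1 d=0
That's 2 in total.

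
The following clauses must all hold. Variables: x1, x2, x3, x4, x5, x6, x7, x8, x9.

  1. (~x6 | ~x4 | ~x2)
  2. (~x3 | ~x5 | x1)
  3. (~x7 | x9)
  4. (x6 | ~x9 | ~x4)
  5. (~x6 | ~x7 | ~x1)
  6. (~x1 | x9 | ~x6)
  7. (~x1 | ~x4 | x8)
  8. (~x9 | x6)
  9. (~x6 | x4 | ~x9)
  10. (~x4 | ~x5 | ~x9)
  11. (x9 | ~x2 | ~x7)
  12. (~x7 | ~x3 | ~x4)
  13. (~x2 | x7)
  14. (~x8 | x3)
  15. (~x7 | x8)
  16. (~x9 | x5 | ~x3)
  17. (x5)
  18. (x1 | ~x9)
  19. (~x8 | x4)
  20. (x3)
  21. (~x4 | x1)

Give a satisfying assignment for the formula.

The clause (x5) is unit: x5 must be True.
Unit propagation: (x3) forces x3 = True.
(x1) is a unit clause, so x1 = True.
Pure literal: x2 appears only negated; assign x2 = False.
Branch on x4: take x4 = False.
  then x8 is forced to False.
  then x7 is forced to False.
Set x6 = False and propagate.
  then x9 is forced to False.

x1 = T, x2 = F, x3 = T, x4 = F, x5 = T, x6 = F, x7 = F, x8 = F, x9 = F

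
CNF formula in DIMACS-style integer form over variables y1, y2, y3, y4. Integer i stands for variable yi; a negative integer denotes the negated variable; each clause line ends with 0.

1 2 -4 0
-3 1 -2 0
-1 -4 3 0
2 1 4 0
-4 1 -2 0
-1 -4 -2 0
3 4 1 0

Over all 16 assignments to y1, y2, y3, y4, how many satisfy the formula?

5

The models are:
  y1=1 y2=0 y3=0 y4=0
  y1=1 y2=0 y3=1 y4=0
  y1=1 y2=0 y3=1 y4=1
  y1=1 y2=1 y3=0 y4=0
  y1=1 y2=1 y3=1 y4=0
Count: 5.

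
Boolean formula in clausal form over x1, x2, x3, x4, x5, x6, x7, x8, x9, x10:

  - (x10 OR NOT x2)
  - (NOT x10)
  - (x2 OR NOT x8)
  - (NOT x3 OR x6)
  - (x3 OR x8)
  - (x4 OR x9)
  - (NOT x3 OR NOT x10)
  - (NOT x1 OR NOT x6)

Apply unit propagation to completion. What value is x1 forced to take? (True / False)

False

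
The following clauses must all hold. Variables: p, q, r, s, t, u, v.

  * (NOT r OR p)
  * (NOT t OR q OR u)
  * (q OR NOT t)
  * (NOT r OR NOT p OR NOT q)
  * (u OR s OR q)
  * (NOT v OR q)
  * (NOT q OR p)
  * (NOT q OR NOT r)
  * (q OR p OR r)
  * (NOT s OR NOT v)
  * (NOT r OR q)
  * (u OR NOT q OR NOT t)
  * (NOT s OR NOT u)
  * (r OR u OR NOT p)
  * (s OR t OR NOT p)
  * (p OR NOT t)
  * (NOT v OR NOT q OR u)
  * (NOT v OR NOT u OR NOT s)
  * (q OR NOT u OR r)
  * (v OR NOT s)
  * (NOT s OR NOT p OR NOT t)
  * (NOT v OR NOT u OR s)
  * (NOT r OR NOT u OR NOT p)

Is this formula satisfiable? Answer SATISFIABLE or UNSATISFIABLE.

SATISFIABLE

Try p = True.
Branch on q: take q = True.
  then r is forced to False.
  then u is forced to True.
  then s is forced to False.
  then t is forced to True.
  then v is forced to False.
Every clause has at least one true literal under this assignment.
So p = 1, q = 1, r = 0, s = 0, t = 1, u = 1, v = 0 is a satisfying assignment.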